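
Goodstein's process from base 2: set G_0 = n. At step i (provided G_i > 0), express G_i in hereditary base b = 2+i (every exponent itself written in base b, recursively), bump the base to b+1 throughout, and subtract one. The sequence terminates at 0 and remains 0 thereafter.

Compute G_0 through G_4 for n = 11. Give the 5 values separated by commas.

11, 84, 1027, 15627, 279937

[0] 11 ≡ 2^(2 + 1) + 2 + 1 (base 2). Lift 3: 85. −1: 84.
[1] 84 ≡ 3^(3 + 1) + 3 (base 3). Lift 4: 1028. −1: 1027.
[2] 1027 ≡ 4^(4 + 1) + 3 (base 4). Lift 5: 15628. −1: 15627.
[3] 15627 ≡ 5^(5 + 1) + 2 (base 5). Lift 6: 279938. −1: 279937.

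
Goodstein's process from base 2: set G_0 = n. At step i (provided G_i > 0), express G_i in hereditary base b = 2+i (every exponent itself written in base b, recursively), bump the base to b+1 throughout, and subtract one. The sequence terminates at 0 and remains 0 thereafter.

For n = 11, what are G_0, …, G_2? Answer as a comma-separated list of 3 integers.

step 0: 11 = 2^(2 + 1) + 2 + 1; sub 3 for 2: 3^(3 + 1) + 3 + 1; = 85; G_1 = 85−1 = 84
step 1: 84 = 3^(3 + 1) + 3; sub 4 for 3: 4^(4 + 1) + 4; = 1028; G_2 = 1028−1 = 1027

11, 84, 1027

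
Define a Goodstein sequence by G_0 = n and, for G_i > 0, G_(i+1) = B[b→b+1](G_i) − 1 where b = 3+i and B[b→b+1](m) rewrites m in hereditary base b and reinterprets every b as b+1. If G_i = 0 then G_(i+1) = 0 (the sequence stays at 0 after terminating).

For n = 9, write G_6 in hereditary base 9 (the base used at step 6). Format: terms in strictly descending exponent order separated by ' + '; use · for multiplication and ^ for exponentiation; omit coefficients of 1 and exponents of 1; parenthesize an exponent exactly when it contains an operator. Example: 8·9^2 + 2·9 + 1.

[0] 9 ≡ 3^2 (base 3). Lift 4: 16. −1: 15.
[1] 15 ≡ 3·4 + 3 (base 4). Lift 5: 18. −1: 17.
[2] 17 ≡ 3·5 + 2 (base 5). Lift 6: 20. −1: 19.
[3] 19 ≡ 3·6 + 1 (base 6). Lift 7: 22. −1: 21.
[4] 21 ≡ 3·7 (base 7). Lift 8: 24. −1: 23.
[5] 23 ≡ 2·8 + 7 (base 8). Lift 9: 25. −1: 24.

2·9 + 6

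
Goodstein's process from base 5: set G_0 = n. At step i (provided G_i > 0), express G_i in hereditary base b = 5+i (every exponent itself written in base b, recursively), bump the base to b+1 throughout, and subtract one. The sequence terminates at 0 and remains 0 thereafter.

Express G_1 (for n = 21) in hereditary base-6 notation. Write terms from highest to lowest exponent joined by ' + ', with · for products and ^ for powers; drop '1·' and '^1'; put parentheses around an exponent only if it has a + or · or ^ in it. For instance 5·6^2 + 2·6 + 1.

4·6

i=0: 21 = 4·5 + 1 (b=5); 5→6: 4·6 + 1 = 25; 25−1 = 24
i=1: 24 = 4·6 (b=6); 6→7: 4·7 = 28; 28−1 = 27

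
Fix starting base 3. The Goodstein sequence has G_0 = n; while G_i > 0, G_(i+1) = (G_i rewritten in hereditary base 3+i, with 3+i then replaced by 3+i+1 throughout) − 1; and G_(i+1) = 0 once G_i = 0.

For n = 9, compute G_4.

21

G_0 = 9. HB_3(9) = 3^2. Bump = 16. G_1 = 15.
G_1 = 15. HB_4(15) = 3·4 + 3. Bump = 18. G_2 = 17.
G_2 = 17. HB_5(17) = 3·5 + 2. Bump = 20. G_3 = 19.
G_3 = 19. HB_6(19) = 3·6 + 1. Bump = 22. G_4 = 21.
G_4 = 21. HB_7(21) = 3·7. Bump = 24. G_5 = 23.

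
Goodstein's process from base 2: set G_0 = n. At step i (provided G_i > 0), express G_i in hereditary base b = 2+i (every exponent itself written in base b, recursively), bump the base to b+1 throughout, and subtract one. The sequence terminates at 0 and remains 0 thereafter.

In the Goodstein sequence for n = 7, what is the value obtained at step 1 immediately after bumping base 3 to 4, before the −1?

7 —HB2→ 2^2 + 2 + 1 —bump→ 3^3 + 3 + 1 = 31 —(−1)→ 30
30 —HB3→ 3^3 + 3 —bump→ 4^4 + 4 = 260 —(−1)→ 259

260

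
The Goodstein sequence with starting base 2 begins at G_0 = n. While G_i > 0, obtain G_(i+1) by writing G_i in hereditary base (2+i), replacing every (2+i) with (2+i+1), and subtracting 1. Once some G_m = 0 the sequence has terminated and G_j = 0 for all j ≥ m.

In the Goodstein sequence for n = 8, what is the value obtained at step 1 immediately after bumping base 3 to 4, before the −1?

554

i=0: 8 = 2^(2 + 1) (b=2); 2→3: 3^(3 + 1) = 81; 81−1 = 80
i=1: 80 = 2·3^3 + 2·3^2 + 2·3 + 2 (b=3); 3→4: 2·4^4 + 2·4^2 + 2·4 + 2 = 554; 554−1 = 553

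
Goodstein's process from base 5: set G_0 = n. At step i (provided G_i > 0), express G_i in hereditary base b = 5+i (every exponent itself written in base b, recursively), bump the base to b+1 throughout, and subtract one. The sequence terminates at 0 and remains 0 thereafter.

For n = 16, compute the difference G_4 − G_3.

1

step 0: 16 = 3·5 + 1; sub 6 for 5: 3·6 + 1; = 19; G_1 = 19−1 = 18
step 1: 18 = 3·6; sub 7 for 6: 3·7; = 21; G_2 = 21−1 = 20
step 2: 20 = 2·7 + 6; sub 8 for 7: 2·8 + 6; = 22; G_3 = 22−1 = 21
step 3: 21 = 2·8 + 5; sub 9 for 8: 2·9 + 5; = 23; G_4 = 23−1 = 22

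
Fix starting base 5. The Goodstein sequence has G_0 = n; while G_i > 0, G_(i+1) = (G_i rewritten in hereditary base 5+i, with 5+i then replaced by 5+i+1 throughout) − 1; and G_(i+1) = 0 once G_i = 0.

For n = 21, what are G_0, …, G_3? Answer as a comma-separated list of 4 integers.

(0) 21|_5 = 4·5 + 1 ↦ 4·6 + 1|_6 = 25 ⇒ 24
(1) 24|_6 = 4·6 ↦ 4·7|_7 = 28 ⇒ 27
(2) 27|_7 = 3·7 + 6 ↦ 3·8 + 6|_8 = 30 ⇒ 29

21, 24, 27, 29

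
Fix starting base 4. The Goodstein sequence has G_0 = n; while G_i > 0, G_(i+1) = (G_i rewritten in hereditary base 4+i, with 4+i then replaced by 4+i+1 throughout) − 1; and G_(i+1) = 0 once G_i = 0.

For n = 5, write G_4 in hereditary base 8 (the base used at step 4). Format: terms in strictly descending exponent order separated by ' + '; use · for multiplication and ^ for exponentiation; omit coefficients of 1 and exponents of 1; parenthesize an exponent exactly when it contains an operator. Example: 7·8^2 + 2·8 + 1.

3

[0] 5 ≡ 4 + 1 (base 4). Lift 5: 6. −1: 5.
[1] 5 ≡ 5 (base 5). Lift 6: 6. −1: 5.
[2] 5 ≡ 5 (base 6). Lift 7: 5. −1: 4.
[3] 4 ≡ 4 (base 7). Lift 8: 4. −1: 3.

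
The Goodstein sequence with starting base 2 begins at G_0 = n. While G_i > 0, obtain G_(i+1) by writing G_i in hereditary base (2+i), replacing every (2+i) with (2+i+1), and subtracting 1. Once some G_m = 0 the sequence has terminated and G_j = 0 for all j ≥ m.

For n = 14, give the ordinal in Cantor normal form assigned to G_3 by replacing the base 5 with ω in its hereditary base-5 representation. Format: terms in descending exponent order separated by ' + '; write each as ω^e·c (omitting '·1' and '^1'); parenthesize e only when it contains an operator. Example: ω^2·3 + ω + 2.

ω^(ω + 1) + ω^ω

(0) 14|_2 = 2^(2 + 1) + 2^2 + 2 ↦ 3^(3 + 1) + 3^3 + 3|_3 = 111 ⇒ 110
(1) 110|_3 = 3^(3 + 1) + 3^3 + 2 ↦ 4^(4 + 1) + 4^4 + 2|_4 = 1282 ⇒ 1281
(2) 1281|_4 = 4^(4 + 1) + 4^4 + 1 ↦ 5^(5 + 1) + 5^5 + 1|_5 = 18751 ⇒ 18750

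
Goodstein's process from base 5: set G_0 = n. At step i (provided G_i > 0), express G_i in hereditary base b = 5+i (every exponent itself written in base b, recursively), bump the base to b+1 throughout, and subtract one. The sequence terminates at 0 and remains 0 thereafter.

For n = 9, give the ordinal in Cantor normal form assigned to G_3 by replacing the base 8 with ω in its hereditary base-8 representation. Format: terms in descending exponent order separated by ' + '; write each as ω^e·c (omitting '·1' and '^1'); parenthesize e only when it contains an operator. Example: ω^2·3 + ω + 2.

i=0: 9 = 5 + 4 (b=5); 5→6: 6 + 4 = 10; 10−1 = 9
i=1: 9 = 6 + 3 (b=6); 6→7: 7 + 3 = 10; 10−1 = 9
i=2: 9 = 7 + 2 (b=7); 7→8: 8 + 2 = 10; 10−1 = 9
i=3: 9 = 8 + 1 (b=8); 8→9: 9 + 1 = 10; 10−1 = 9

ω + 1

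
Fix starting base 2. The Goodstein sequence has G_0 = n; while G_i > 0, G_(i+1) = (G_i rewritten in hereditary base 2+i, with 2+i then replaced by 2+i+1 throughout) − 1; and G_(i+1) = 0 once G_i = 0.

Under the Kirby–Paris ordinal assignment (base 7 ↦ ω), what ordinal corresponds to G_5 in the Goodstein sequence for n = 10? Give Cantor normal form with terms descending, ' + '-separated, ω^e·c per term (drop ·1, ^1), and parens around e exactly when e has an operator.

ω^ω·5 + ω^5·5 + ω^4·5 + ω^3·5 + ω^2·5 + ω·5 + 4

step 0: 10 = 2^(2 + 1) + 2; sub 3 for 2: 3^(3 + 1) + 3; = 84; G_1 = 84−1 = 83
step 1: 83 = 3^(3 + 1) + 2; sub 4 for 3: 4^(4 + 1) + 2; = 1026; G_2 = 1026−1 = 1025
step 2: 1025 = 4^(4 + 1) + 1; sub 5 for 4: 5^(5 + 1) + 1; = 15626; G_3 = 15626−1 = 15625
step 3: 15625 = 5^(5 + 1); sub 6 for 5: 6^(6 + 1); = 279936; G_4 = 279936−1 = 279935
step 4: 279935 = 5·6^6 + 5·6^5 + 5·6^4 + 5·6^3 + 5·6^2 + 5·6 + 5; sub 7 for 6: 5·7^7 + 5·7^5 + 5·7^4 + 5·7^3 + 5·7^2 + 5·7 + 5; = 4215755; G_5 = 4215755−1 = 4215754
step 5: 4215754 = 5·7^7 + 5·7^5 + 5·7^4 + 5·7^3 + 5·7^2 + 5·7 + 4; sub 8 for 7: 5·8^8 + 5·8^5 + 5·8^4 + 5·8^3 + 5·8^2 + 5·8 + 4; = 84073324; G_6 = 84073324−1 = 84073323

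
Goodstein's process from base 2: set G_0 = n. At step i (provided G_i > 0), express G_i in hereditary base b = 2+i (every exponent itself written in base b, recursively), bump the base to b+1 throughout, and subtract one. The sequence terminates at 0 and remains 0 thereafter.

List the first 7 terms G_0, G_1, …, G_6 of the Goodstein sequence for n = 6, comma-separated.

step 0: 6 = 2^2 + 2; sub 3 for 2: 3^3 + 3; = 30; G_1 = 30−1 = 29
step 1: 29 = 3^3 + 2; sub 4 for 3: 4^4 + 2; = 258; G_2 = 258−1 = 257
step 2: 257 = 4^4 + 1; sub 5 for 4: 5^5 + 1; = 3126; G_3 = 3126−1 = 3125
step 3: 3125 = 5^5; sub 6 for 5: 6^6; = 46656; G_4 = 46656−1 = 46655
step 4: 46655 = 5·6^5 + 5·6^4 + 5·6^3 + 5·6^2 + 5·6 + 5; sub 7 for 6: 5·7^5 + 5·7^4 + 5·7^3 + 5·7^2 + 5·7 + 5; = 98040; G_5 = 98040−1 = 98039
step 5: 98039 = 5·7^5 + 5·7^4 + 5·7^3 + 5·7^2 + 5·7 + 4; sub 8 for 7: 5·8^5 + 5·8^4 + 5·8^3 + 5·8^2 + 5·8 + 4; = 187244; G_6 = 187244−1 = 187243

6, 29, 257, 3125, 46655, 98039, 187243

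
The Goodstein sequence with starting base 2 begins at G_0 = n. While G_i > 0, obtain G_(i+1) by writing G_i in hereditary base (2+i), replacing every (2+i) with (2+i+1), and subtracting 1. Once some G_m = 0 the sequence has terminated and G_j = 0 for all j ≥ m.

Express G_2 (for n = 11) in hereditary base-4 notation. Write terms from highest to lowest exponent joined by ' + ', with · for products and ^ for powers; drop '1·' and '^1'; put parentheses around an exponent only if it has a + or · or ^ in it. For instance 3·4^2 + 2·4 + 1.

11 —HB2→ 2^(2 + 1) + 2 + 1 —bump→ 3^(3 + 1) + 3 + 1 = 85 —(−1)→ 84
84 —HB3→ 3^(3 + 1) + 3 —bump→ 4^(4 + 1) + 4 = 1028 —(−1)→ 1027

4^(4 + 1) + 3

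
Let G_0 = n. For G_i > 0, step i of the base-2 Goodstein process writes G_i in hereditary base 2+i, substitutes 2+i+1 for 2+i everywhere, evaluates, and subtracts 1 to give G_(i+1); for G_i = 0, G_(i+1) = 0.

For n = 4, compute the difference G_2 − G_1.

15

i=0: 4 = 2^2 (b=2); 2→3: 3^3 = 27; 27−1 = 26
i=1: 26 = 2·3^2 + 2·3 + 2 (b=3); 3→4: 2·4^2 + 2·4 + 2 = 42; 42−1 = 41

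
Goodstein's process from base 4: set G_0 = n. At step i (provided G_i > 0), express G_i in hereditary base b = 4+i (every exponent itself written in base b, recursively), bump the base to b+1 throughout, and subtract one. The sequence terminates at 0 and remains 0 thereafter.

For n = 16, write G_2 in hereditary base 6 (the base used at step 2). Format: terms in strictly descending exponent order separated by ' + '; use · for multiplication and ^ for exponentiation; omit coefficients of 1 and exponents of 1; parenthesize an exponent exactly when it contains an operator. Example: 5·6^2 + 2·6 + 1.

4·6 + 3

step 0: 16 = 4^2; sub 5 for 4: 5^2; = 25; G_1 = 25−1 = 24
step 1: 24 = 4·5 + 4; sub 6 for 5: 4·6 + 4; = 28; G_2 = 28−1 = 27
step 2: 27 = 4·6 + 3; sub 7 for 6: 4·7 + 3; = 31; G_3 = 31−1 = 30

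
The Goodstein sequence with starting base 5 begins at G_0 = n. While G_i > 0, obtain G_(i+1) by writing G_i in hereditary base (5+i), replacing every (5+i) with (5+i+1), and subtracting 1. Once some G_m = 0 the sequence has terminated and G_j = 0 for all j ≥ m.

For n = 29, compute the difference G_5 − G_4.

18

base 5: 29 = 5^2 + 4; at 6: 6^2 + 4 = 40; next = 39
base 6: 39 = 6^2 + 3; at 7: 7^2 + 3 = 52; next = 51
base 7: 51 = 7^2 + 2; at 8: 8^2 + 2 = 66; next = 65
base 8: 65 = 8^2 + 1; at 9: 9^2 + 1 = 82; next = 81
base 9: 81 = 9^2; at 10: 10^2 = 100; next = 99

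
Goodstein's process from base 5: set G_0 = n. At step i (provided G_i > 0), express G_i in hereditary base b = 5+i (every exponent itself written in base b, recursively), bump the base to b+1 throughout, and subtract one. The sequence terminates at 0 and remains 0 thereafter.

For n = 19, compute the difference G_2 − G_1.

2

step 0: 19 = 3·5 + 4; sub 6 for 5: 3·6 + 4; = 22; G_1 = 22−1 = 21
step 1: 21 = 3·6 + 3; sub 7 for 6: 3·7 + 3; = 24; G_2 = 24−1 = 23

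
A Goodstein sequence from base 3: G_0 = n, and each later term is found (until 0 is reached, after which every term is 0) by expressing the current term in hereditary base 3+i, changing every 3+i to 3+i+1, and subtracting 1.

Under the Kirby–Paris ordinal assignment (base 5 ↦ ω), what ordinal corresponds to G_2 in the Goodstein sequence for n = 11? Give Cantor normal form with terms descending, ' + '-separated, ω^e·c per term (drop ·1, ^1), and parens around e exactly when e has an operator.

ω^2

G_0 = 11. HB_3(11) = 3^2 + 2. Bump = 18. G_1 = 17.
G_1 = 17. HB_4(17) = 4^2 + 1. Bump = 26. G_2 = 25.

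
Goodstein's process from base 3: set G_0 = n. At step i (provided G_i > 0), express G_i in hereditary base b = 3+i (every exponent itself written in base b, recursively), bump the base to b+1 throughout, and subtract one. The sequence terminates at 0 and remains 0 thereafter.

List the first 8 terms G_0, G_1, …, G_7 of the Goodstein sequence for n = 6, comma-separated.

6, 7, 7, 7, 7, 7, 6, 5

G_0 = 6. HB_3(6) = 2·3. Bump = 8. G_1 = 7.
G_1 = 7. HB_4(7) = 4 + 3. Bump = 8. G_2 = 7.
G_2 = 7. HB_5(7) = 5 + 2. Bump = 8. G_3 = 7.
G_3 = 7. HB_6(7) = 6 + 1. Bump = 8. G_4 = 7.
G_4 = 7. HB_7(7) = 7. Bump = 8. G_5 = 7.
G_5 = 7. HB_8(7) = 7. Bump = 7. G_6 = 6.
G_6 = 6. HB_9(6) = 6. Bump = 6. G_7 = 5.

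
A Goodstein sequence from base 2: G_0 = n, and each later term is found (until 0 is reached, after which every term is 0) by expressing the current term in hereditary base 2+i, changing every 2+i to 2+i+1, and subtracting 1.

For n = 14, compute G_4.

14 —HB2→ 2^(2 + 1) + 2^2 + 2 —bump→ 3^(3 + 1) + 3^3 + 3 = 111 —(−1)→ 110
110 —HB3→ 3^(3 + 1) + 3^3 + 2 —bump→ 4^(4 + 1) + 4^4 + 2 = 1282 —(−1)→ 1281
1281 —HB4→ 4^(4 + 1) + 4^4 + 1 —bump→ 5^(5 + 1) + 5^5 + 1 = 18751 —(−1)→ 18750
18750 —HB5→ 5^(5 + 1) + 5^5 —bump→ 6^(6 + 1) + 6^6 = 326592 —(−1)→ 326591
326591 —HB6→ 6^(6 + 1) + 5·6^5 + 5·6^4 + 5·6^3 + 5·6^2 + 5·6 + 5 —bump→ 7^(7 + 1) + 5·7^5 + 5·7^4 + 5·7^3 + 5·7^2 + 5·7 + 5 = 5862841 —(−1)→ 5862840

326591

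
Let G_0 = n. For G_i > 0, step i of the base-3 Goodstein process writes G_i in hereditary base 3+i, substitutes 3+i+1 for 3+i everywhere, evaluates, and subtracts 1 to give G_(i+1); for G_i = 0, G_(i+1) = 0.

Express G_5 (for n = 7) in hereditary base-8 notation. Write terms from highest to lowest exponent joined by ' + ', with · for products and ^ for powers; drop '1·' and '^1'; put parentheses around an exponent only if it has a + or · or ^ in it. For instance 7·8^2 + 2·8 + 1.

G_0=7  [base 3] 2·3 + 1  →[3↦4]→  2·4 + 1 = 9  −1 ⇒ G_1=8
G_1=8  [base 4] 2·4  →[4↦5]→  2·5 = 10  −1 ⇒ G_2=9
G_2=9  [base 5] 5 + 4  →[5↦6]→  6 + 4 = 10  −1 ⇒ G_3=9
G_3=9  [base 6] 6 + 3  →[6↦7]→  7 + 3 = 10  −1 ⇒ G_4=9
G_4=9  [base 7] 7 + 2  →[7↦8]→  8 + 2 = 10  −1 ⇒ G_5=9
G_5=9  [base 8] 8 + 1  →[8↦9]→  9 + 1 = 10  −1 ⇒ G_6=9

8 + 1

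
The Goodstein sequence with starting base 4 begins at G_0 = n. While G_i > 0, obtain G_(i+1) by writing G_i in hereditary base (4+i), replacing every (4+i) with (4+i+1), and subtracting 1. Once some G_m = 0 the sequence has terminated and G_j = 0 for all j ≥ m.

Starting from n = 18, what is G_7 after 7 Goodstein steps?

base 4: 18 = 4^2 + 2; at 5: 5^2 + 2 = 27; next = 26
base 5: 26 = 5^2 + 1; at 6: 6^2 + 1 = 37; next = 36
base 6: 36 = 6^2; at 7: 7^2 = 49; next = 48
base 7: 48 = 6·7 + 6; at 8: 6·8 + 6 = 54; next = 53
base 8: 53 = 6·8 + 5; at 9: 6·9 + 5 = 59; next = 58
base 9: 58 = 6·9 + 4; at 10: 6·10 + 4 = 64; next = 63
base 10: 63 = 6·10 + 3; at 11: 6·11 + 3 = 69; next = 68

68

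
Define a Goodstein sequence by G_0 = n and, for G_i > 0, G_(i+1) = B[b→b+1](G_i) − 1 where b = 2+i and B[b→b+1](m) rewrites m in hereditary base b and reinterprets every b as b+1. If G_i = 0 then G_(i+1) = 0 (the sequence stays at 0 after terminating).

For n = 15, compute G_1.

[0] 15 ≡ 2^(2 + 1) + 2^2 + 2 + 1 (base 2). Lift 3: 112. −1: 111.
[1] 111 ≡ 3^(3 + 1) + 3^3 + 3 (base 3). Lift 4: 1284. −1: 1283.

111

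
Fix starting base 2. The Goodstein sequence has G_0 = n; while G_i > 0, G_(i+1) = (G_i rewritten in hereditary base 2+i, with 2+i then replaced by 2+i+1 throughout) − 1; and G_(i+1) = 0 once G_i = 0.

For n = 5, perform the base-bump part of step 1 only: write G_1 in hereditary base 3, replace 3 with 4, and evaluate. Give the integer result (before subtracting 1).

256

step 0: 5 = 2^2 + 1; sub 3 for 2: 3^3 + 1; = 28; G_1 = 28−1 = 27
step 1: 27 = 3^3; sub 4 for 3: 4^4; = 256; G_2 = 256−1 = 255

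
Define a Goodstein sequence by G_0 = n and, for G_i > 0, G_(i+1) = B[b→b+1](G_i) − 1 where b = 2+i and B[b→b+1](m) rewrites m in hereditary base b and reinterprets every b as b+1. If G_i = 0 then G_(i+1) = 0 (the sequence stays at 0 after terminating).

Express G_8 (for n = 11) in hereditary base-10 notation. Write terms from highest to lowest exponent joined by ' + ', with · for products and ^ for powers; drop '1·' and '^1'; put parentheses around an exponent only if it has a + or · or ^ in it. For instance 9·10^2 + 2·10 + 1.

7·10^10 + 7·10^7 + 7·10^6 + 7·10^5 + 7·10^4 + 7·10^3 + 7·10^2 + 7·10 + 5

11 —HB2→ 2^(2 + 1) + 2 + 1 —bump→ 3^(3 + 1) + 3 + 1 = 85 —(−1)→ 84
84 —HB3→ 3^(3 + 1) + 3 —bump→ 4^(4 + 1) + 4 = 1028 —(−1)→ 1027
1027 —HB4→ 4^(4 + 1) + 3 —bump→ 5^(5 + 1) + 3 = 15628 —(−1)→ 15627
15627 —HB5→ 5^(5 + 1) + 2 —bump→ 6^(6 + 1) + 2 = 279938 —(−1)→ 279937
279937 —HB6→ 6^(6 + 1) + 1 —bump→ 7^(7 + 1) + 1 = 5764802 —(−1)→ 5764801
5764801 —HB7→ 7^(7 + 1) —bump→ 8^(8 + 1) = 134217728 —(−1)→ 134217727
134217727 —HB8→ 7·8^8 + 7·8^7 + 7·8^6 + 7·8^5 + 7·8^4 + 7·8^3 + 7·8^2 + 7·8 + 7 —bump→ 7·9^9 + 7·9^7 + 7·9^6 + 7·9^5 + 7·9^4 + 7·9^3 + 7·9^2 + 7·9 + 7 = 2749609303 —(−1)→ 2749609302
2749609302 —HB9→ 7·9^9 + 7·9^7 + 7·9^6 + 7·9^5 + 7·9^4 + 7·9^3 + 7·9^2 + 7·9 + 6 —bump→ 7·10^10 + 7·10^7 + 7·10^6 + 7·10^5 + 7·10^4 + 7·10^3 + 7·10^2 + 7·10 + 6 = 70077777776 —(−1)→ 70077777775
70077777775 —HB10→ 7·10^10 + 7·10^7 + 7·10^6 + 7·10^5 + 7·10^4 + 7·10^3 + 7·10^2 + 7·10 + 5 —bump→ 7·11^11 + 7·11^7 + 7·11^6 + 7·11^5 + 7·11^4 + 7·11^3 + 7·11^2 + 7·11 + 5 = 1997331745491 —(−1)→ 1997331745490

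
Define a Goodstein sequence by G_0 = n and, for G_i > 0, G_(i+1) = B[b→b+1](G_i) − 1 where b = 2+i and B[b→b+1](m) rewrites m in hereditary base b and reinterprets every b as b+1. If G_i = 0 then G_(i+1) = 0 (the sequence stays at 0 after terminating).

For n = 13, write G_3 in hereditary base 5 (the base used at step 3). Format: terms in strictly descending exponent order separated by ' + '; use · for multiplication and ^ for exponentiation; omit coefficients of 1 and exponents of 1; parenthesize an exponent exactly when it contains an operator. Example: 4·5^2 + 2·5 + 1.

5^(5 + 1) + 3·5^3 + 3·5^2 + 3·5 + 2

i=0: 13 = 2^(2 + 1) + 2^2 + 1 (b=2); 2→3: 3^(3 + 1) + 3^3 + 1 = 109; 109−1 = 108
i=1: 108 = 3^(3 + 1) + 3^3 (b=3); 3→4: 4^(4 + 1) + 4^4 = 1280; 1280−1 = 1279
i=2: 1279 = 4^(4 + 1) + 3·4^3 + 3·4^2 + 3·4 + 3 (b=4); 4→5: 5^(5 + 1) + 3·5^3 + 3·5^2 + 3·5 + 3 = 16093; 16093−1 = 16092
i=3: 16092 = 5^(5 + 1) + 3·5^3 + 3·5^2 + 3·5 + 2 (b=5); 5→6: 6^(6 + 1) + 3·6^3 + 3·6^2 + 3·6 + 2 = 280712; 280712−1 = 280711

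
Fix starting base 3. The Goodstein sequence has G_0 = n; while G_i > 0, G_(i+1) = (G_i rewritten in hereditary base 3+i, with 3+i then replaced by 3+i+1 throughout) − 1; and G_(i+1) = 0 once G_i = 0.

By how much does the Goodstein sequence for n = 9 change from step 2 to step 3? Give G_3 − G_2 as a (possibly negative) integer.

2

step 0: 9 = 3^2; sub 4 for 3: 4^2; = 16; G_1 = 16−1 = 15
step 1: 15 = 3·4 + 3; sub 5 for 4: 3·5 + 3; = 18; G_2 = 18−1 = 17
step 2: 17 = 3·5 + 2; sub 6 for 5: 3·6 + 2; = 20; G_3 = 20−1 = 19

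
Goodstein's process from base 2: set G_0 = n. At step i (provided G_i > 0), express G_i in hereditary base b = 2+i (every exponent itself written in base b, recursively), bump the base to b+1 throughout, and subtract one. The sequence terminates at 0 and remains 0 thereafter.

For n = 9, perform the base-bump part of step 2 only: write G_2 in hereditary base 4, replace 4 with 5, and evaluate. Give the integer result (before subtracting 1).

9843

9 —HB2→ 2^(2 + 1) + 1 —bump→ 3^(3 + 1) + 1 = 82 —(−1)→ 81
81 —HB3→ 3^(3 + 1) —bump→ 4^(4 + 1) = 1024 —(−1)→ 1023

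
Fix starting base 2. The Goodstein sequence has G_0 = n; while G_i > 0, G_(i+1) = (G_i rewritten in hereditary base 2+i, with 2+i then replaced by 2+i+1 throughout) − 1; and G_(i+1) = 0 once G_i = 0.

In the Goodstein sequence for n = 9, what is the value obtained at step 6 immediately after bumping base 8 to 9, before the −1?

step 0: 9 = 2^(2 + 1) + 1; sub 3 for 2: 3^(3 + 1) + 1; = 82; G_1 = 82−1 = 81
step 1: 81 = 3^(3 + 1); sub 4 for 3: 4^(4 + 1); = 1024; G_2 = 1024−1 = 1023
step 2: 1023 = 3·4^4 + 3·4^3 + 3·4^2 + 3·4 + 3; sub 5 for 4: 3·5^5 + 3·5^3 + 3·5^2 + 3·5 + 3; = 9843; G_3 = 9843−1 = 9842
step 3: 9842 = 3·5^5 + 3·5^3 + 3·5^2 + 3·5 + 2; sub 6 for 5: 3·6^6 + 3·6^3 + 3·6^2 + 3·6 + 2; = 140744; G_4 = 140744−1 = 140743
step 4: 140743 = 3·6^6 + 3·6^3 + 3·6^2 + 3·6 + 1; sub 7 for 6: 3·7^7 + 3·7^3 + 3·7^2 + 3·7 + 1; = 2471827; G_5 = 2471827−1 = 2471826
step 5: 2471826 = 3·7^7 + 3·7^3 + 3·7^2 + 3·7; sub 8 for 7: 3·8^8 + 3·8^3 + 3·8^2 + 3·8; = 50333400; G_6 = 50333400−1 = 50333399

1162263922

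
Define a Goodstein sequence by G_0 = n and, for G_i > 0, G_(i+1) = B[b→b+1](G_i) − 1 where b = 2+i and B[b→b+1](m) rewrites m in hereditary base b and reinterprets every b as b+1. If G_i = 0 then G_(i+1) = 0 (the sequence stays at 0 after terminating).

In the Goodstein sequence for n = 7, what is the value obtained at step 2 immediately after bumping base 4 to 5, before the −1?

7 —HB2→ 2^2 + 2 + 1 —bump→ 3^3 + 3 + 1 = 31 —(−1)→ 30
30 —HB3→ 3^3 + 3 —bump→ 4^4 + 4 = 260 —(−1)→ 259

3128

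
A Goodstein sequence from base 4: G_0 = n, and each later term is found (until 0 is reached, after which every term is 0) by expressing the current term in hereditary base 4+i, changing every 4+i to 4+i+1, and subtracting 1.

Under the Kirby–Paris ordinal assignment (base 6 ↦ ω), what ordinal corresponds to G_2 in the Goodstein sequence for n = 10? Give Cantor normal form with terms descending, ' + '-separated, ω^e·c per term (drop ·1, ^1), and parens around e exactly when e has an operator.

ω·2

step 0: 10 = 2·4 + 2; sub 5 for 4: 2·5 + 2; = 12; G_1 = 12−1 = 11
step 1: 11 = 2·5 + 1; sub 6 for 5: 2·6 + 1; = 13; G_2 = 13−1 = 12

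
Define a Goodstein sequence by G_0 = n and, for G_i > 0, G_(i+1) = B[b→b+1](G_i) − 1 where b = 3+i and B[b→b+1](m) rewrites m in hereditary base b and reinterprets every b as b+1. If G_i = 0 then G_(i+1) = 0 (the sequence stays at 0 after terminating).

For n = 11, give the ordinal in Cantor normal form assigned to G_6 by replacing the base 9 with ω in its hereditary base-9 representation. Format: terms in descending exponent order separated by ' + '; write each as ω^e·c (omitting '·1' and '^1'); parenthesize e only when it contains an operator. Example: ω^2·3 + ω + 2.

11 —HB3→ 3^2 + 2 —bump→ 4^2 + 2 = 18 —(−1)→ 17
17 —HB4→ 4^2 + 1 —bump→ 5^2 + 1 = 26 —(−1)→ 25
25 —HB5→ 5^2 —bump→ 6^2 = 36 —(−1)→ 35
35 —HB6→ 5·6 + 5 —bump→ 5·7 + 5 = 40 —(−1)→ 39
39 —HB7→ 5·7 + 4 —bump→ 5·8 + 4 = 44 —(−1)→ 43
43 —HB8→ 5·8 + 3 —bump→ 5·9 + 3 = 48 —(−1)→ 47
47 —HB9→ 5·9 + 2 —bump→ 5·10 + 2 = 52 —(−1)→ 51

ω·5 + 2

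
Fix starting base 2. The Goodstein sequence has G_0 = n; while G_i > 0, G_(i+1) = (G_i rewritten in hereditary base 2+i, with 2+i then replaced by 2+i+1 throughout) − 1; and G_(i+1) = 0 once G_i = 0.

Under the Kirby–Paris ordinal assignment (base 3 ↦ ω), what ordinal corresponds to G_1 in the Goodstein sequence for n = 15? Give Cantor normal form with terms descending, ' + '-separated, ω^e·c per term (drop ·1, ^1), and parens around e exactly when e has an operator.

ω^(ω + 1) + ω^ω + ω

[0] 15 ≡ 2^(2 + 1) + 2^2 + 2 + 1 (base 2). Lift 3: 112. −1: 111.
[1] 111 ≡ 3^(3 + 1) + 3^3 + 3 (base 3). Lift 4: 1284. −1: 1283.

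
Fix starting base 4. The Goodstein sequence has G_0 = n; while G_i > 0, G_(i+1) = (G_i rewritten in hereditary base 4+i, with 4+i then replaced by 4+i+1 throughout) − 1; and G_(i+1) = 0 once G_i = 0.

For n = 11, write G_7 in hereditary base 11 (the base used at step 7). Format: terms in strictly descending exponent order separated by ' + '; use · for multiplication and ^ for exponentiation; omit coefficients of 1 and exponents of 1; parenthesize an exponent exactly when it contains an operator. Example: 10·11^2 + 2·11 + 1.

[0] 11 ≡ 2·4 + 3 (base 4). Lift 5: 13. −1: 12.
[1] 12 ≡ 2·5 + 2 (base 5). Lift 6: 14. −1: 13.
[2] 13 ≡ 2·6 + 1 (base 6). Lift 7: 15. −1: 14.
[3] 14 ≡ 2·7 (base 7). Lift 8: 16. −1: 15.
[4] 15 ≡ 8 + 7 (base 8). Lift 9: 16. −1: 15.
[5] 15 ≡ 9 + 6 (base 9). Lift 10: 16. −1: 15.
[6] 15 ≡ 10 + 5 (base 10). Lift 11: 16. −1: 15.
[7] 15 ≡ 11 + 4 (base 11). Lift 12: 16. −1: 15.

11 + 4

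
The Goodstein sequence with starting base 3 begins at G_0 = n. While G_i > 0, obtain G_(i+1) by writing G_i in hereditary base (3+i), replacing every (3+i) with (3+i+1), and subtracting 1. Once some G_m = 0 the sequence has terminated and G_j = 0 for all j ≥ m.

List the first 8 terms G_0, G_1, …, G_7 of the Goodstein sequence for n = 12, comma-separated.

12, 19, 27, 37, 49, 63, 69, 75

step 0: 12 = 3^2 + 3; sub 4 for 3: 4^2 + 4; = 20; G_1 = 20−1 = 19
step 1: 19 = 4^2 + 3; sub 5 for 4: 5^2 + 3; = 28; G_2 = 28−1 = 27
step 2: 27 = 5^2 + 2; sub 6 for 5: 6^2 + 2; = 38; G_3 = 38−1 = 37
step 3: 37 = 6^2 + 1; sub 7 for 6: 7^2 + 1; = 50; G_4 = 50−1 = 49
step 4: 49 = 7^2; sub 8 for 7: 8^2; = 64; G_5 = 64−1 = 63
step 5: 63 = 7·8 + 7; sub 9 for 8: 7·9 + 7; = 70; G_6 = 70−1 = 69
step 6: 69 = 7·9 + 6; sub 10 for 9: 7·10 + 6; = 76; G_7 = 76−1 = 75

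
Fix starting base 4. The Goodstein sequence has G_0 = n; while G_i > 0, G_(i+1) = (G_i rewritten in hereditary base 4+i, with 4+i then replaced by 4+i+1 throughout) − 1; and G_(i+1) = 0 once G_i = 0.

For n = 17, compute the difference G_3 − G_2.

4

(0) 17|_4 = 4^2 + 1 ↦ 5^2 + 1|_5 = 26 ⇒ 25
(1) 25|_5 = 5^2 ↦ 6^2|_6 = 36 ⇒ 35
(2) 35|_6 = 5·6 + 5 ↦ 5·7 + 5|_7 = 40 ⇒ 39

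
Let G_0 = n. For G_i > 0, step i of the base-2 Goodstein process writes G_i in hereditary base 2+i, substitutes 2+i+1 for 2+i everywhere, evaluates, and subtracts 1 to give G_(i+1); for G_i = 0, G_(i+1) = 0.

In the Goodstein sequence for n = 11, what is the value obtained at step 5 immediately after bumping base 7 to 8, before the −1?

134217728

base 2: 11 = 2^(2 + 1) + 2 + 1; at 3: 3^(3 + 1) + 3 + 1 = 85; next = 84
base 3: 84 = 3^(3 + 1) + 3; at 4: 4^(4 + 1) + 4 = 1028; next = 1027
base 4: 1027 = 4^(4 + 1) + 3; at 5: 5^(5 + 1) + 3 = 15628; next = 15627
base 5: 15627 = 5^(5 + 1) + 2; at 6: 6^(6 + 1) + 2 = 279938; next = 279937
base 6: 279937 = 6^(6 + 1) + 1; at 7: 7^(7 + 1) + 1 = 5764802; next = 5764801
base 7: 5764801 = 7^(7 + 1); at 8: 8^(8 + 1) = 134217728; next = 134217727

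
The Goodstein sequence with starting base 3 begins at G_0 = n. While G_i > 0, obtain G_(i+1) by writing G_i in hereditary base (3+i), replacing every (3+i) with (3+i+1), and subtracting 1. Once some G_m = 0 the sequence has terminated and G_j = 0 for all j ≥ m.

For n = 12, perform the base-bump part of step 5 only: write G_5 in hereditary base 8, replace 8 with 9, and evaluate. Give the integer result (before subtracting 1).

70

base 3: 12 = 3^2 + 3; at 4: 4^2 + 4 = 20; next = 19
base 4: 19 = 4^2 + 3; at 5: 5^2 + 3 = 28; next = 27
base 5: 27 = 5^2 + 2; at 6: 6^2 + 2 = 38; next = 37
base 6: 37 = 6^2 + 1; at 7: 7^2 + 1 = 50; next = 49
base 7: 49 = 7^2; at 8: 8^2 = 64; next = 63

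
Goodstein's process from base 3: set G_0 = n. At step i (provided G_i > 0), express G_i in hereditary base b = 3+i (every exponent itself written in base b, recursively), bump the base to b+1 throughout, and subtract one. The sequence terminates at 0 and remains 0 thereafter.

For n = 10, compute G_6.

G_0 = 10. HB_3(10) = 3^2 + 1. Bump = 17. G_1 = 16.
G_1 = 16. HB_4(16) = 4^2. Bump = 25. G_2 = 24.
G_2 = 24. HB_5(24) = 4·5 + 4. Bump = 28. G_3 = 27.
G_3 = 27. HB_6(27) = 4·6 + 3. Bump = 31. G_4 = 30.
G_4 = 30. HB_7(30) = 4·7 + 2. Bump = 34. G_5 = 33.
G_5 = 33. HB_8(33) = 4·8 + 1. Bump = 37. G_6 = 36.
G_6 = 36. HB_9(36) = 4·9. Bump = 40. G_7 = 39.

36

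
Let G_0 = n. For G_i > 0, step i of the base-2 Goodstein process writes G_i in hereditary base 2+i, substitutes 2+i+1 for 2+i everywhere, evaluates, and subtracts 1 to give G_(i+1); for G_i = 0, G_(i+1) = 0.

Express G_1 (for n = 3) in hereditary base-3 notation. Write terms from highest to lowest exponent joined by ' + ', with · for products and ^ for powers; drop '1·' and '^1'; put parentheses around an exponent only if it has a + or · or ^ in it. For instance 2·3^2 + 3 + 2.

3

step 0: 3 = 2 + 1; sub 3 for 2: 3 + 1; = 4; G_1 = 4−1 = 3
step 1: 3 = 3; sub 4 for 3: 4; = 4; G_2 = 4−1 = 3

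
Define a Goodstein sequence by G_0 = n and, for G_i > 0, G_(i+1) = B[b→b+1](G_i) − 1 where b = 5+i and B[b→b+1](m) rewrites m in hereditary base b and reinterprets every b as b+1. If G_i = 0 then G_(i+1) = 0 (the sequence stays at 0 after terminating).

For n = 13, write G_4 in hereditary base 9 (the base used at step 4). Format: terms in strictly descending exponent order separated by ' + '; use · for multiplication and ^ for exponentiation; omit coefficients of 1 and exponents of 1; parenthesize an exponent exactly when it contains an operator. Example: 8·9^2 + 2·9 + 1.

9 + 8

G_0 = 13. HB_5(13) = 2·5 + 3. Bump = 15. G_1 = 14.
G_1 = 14. HB_6(14) = 2·6 + 2. Bump = 16. G_2 = 15.
G_2 = 15. HB_7(15) = 2·7 + 1. Bump = 17. G_3 = 16.
G_3 = 16. HB_8(16) = 2·8. Bump = 18. G_4 = 17.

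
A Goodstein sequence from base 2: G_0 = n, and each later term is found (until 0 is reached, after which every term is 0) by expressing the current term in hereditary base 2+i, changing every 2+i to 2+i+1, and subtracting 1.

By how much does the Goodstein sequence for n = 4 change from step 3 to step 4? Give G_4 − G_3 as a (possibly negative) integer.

[0] 4 ≡ 2^2 (base 2). Lift 3: 27. −1: 26.
[1] 26 ≡ 2·3^2 + 2·3 + 2 (base 3). Lift 4: 42. −1: 41.
[2] 41 ≡ 2·4^2 + 2·4 + 1 (base 4). Lift 5: 61. −1: 60.
[3] 60 ≡ 2·5^2 + 2·5 (base 5). Lift 6: 84. −1: 83.

23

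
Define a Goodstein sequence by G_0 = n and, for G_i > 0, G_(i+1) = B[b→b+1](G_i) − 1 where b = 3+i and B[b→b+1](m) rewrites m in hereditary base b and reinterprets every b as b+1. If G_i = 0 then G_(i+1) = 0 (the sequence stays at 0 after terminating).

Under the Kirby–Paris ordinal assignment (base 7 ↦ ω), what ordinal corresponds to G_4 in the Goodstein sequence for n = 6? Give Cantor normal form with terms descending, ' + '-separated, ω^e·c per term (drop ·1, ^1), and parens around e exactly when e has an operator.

G_0 = 6. HB_3(6) = 2·3. Bump = 8. G_1 = 7.
G_1 = 7. HB_4(7) = 4 + 3. Bump = 8. G_2 = 7.
G_2 = 7. HB_5(7) = 5 + 2. Bump = 8. G_3 = 7.
G_3 = 7. HB_6(7) = 6 + 1. Bump = 8. G_4 = 7.
G_4 = 7. HB_7(7) = 7. Bump = 8. G_5 = 7.

ω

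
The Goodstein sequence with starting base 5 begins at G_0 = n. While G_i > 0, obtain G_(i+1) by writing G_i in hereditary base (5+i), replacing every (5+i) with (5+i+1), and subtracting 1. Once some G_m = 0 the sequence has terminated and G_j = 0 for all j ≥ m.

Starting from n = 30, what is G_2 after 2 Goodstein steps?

30 —HB5→ 5^2 + 5 —bump→ 6^2 + 6 = 42 —(−1)→ 41
41 —HB6→ 6^2 + 5 —bump→ 7^2 + 5 = 54 —(−1)→ 53

53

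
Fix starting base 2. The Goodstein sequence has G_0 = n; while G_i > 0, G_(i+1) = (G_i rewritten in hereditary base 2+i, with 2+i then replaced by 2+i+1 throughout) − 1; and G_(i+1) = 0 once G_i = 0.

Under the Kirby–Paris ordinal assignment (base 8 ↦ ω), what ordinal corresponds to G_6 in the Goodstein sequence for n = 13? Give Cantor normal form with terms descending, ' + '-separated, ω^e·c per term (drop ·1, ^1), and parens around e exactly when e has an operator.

ω^(ω + 1) + ω^3·3 + ω^2·3 + ω·2 + 7

[0] 13 ≡ 2^(2 + 1) + 2^2 + 1 (base 2). Lift 3: 109. −1: 108.
[1] 108 ≡ 3^(3 + 1) + 3^3 (base 3). Lift 4: 1280. −1: 1279.
[2] 1279 ≡ 4^(4 + 1) + 3·4^3 + 3·4^2 + 3·4 + 3 (base 4). Lift 5: 16093. −1: 16092.
[3] 16092 ≡ 5^(5 + 1) + 3·5^3 + 3·5^2 + 3·5 + 2 (base 5). Lift 6: 280712. −1: 280711.
[4] 280711 ≡ 6^(6 + 1) + 3·6^3 + 3·6^2 + 3·6 + 1 (base 6). Lift 7: 5765999. −1: 5765998.
[5] 5765998 ≡ 7^(7 + 1) + 3·7^3 + 3·7^2 + 3·7 (base 7). Lift 8: 134219480. −1: 134219479.
[6] 134219479 ≡ 8^(8 + 1) + 3·8^3 + 3·8^2 + 2·8 + 7 (base 8). Lift 9: 3486786856. −1: 3486786855.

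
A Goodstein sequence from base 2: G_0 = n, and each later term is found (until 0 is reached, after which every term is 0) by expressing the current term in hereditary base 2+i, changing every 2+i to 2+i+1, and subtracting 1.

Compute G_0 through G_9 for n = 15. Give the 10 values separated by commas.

15, 111, 1283, 18752, 326593, 6588344, 150994943, 3524450280, 100077777775, 3138578427934

G_0 = 15. HB_2(15) = 2^(2 + 1) + 2^2 + 2 + 1. Bump = 112. G_1 = 111.
G_1 = 111. HB_3(111) = 3^(3 + 1) + 3^3 + 3. Bump = 1284. G_2 = 1283.
G_2 = 1283. HB_4(1283) = 4^(4 + 1) + 4^4 + 3. Bump = 18753. G_3 = 18752.
G_3 = 18752. HB_5(18752) = 5^(5 + 1) + 5^5 + 2. Bump = 326594. G_4 = 326593.
G_4 = 326593. HB_6(326593) = 6^(6 + 1) + 6^6 + 1. Bump = 6588345. G_5 = 6588344.
G_5 = 6588344. HB_7(6588344) = 7^(7 + 1) + 7^7. Bump = 150994944. G_6 = 150994943.
G_6 = 150994943. HB_8(150994943) = 8^(8 + 1) + 7·8^7 + 7·8^6 + 7·8^5 + 7·8^4 + 7·8^3 + 7·8^2 + 7·8 + 7. Bump = 3524450281. G_7 = 3524450280.
G_7 = 3524450280. HB_9(3524450280) = 9^(9 + 1) + 7·9^7 + 7·9^6 + 7·9^5 + 7·9^4 + 7·9^3 + 7·9^2 + 7·9 + 6. Bump = 100077777776. G_8 = 100077777775.
G_8 = 100077777775. HB_10(100077777775) = 10^(10 + 1) + 7·10^7 + 7·10^6 + 7·10^5 + 7·10^4 + 7·10^3 + 7·10^2 + 7·10 + 5. Bump = 3138578427935. G_9 = 3138578427934.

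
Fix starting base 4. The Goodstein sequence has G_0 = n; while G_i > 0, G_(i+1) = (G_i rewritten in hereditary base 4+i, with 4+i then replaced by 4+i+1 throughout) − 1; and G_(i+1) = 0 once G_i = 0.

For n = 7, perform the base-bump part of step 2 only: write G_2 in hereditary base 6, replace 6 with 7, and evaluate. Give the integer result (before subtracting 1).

[0] 7 ≡ 4 + 3 (base 4). Lift 5: 8. −1: 7.
[1] 7 ≡ 5 + 2 (base 5). Lift 6: 8. −1: 7.

8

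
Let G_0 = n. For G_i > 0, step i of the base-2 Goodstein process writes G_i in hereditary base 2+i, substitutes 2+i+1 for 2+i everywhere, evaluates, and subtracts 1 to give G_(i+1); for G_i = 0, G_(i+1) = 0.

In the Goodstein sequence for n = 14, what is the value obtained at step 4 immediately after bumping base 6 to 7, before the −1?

5862841

14 —HB2→ 2^(2 + 1) + 2^2 + 2 —bump→ 3^(3 + 1) + 3^3 + 3 = 111 —(−1)→ 110
110 —HB3→ 3^(3 + 1) + 3^3 + 2 —bump→ 4^(4 + 1) + 4^4 + 2 = 1282 —(−1)→ 1281
1281 —HB4→ 4^(4 + 1) + 4^4 + 1 —bump→ 5^(5 + 1) + 5^5 + 1 = 18751 —(−1)→ 18750
18750 —HB5→ 5^(5 + 1) + 5^5 —bump→ 6^(6 + 1) + 6^6 = 326592 —(−1)→ 326591
326591 —HB6→ 6^(6 + 1) + 5·6^5 + 5·6^4 + 5·6^3 + 5·6^2 + 5·6 + 5 —bump→ 7^(7 + 1) + 5·7^5 + 5·7^4 + 5·7^3 + 5·7^2 + 5·7 + 5 = 5862841 —(−1)→ 5862840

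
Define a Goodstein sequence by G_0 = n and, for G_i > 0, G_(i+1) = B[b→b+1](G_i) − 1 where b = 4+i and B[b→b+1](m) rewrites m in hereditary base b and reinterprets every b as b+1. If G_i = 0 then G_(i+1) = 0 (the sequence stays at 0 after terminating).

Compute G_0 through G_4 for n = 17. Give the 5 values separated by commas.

G_0=17  [base 4] 4^2 + 1  →[4↦5]→  5^2 + 1 = 26  −1 ⇒ G_1=25
G_1=25  [base 5] 5^2  →[5↦6]→  6^2 = 36  −1 ⇒ G_2=35
G_2=35  [base 6] 5·6 + 5  →[6↦7]→  5·7 + 5 = 40  −1 ⇒ G_3=39
G_3=39  [base 7] 5·7 + 4  →[7↦8]→  5·8 + 4 = 44  −1 ⇒ G_4=43

17, 25, 35, 39, 43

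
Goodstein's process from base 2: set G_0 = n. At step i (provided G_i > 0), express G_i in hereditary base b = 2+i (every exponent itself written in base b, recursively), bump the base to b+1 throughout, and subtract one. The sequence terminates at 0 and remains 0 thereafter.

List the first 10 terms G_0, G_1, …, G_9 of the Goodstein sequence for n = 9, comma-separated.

step 0: 9 = 2^(2 + 1) + 1; sub 3 for 2: 3^(3 + 1) + 1; = 82; G_1 = 82−1 = 81
step 1: 81 = 3^(3 + 1); sub 4 for 3: 4^(4 + 1); = 1024; G_2 = 1024−1 = 1023
step 2: 1023 = 3·4^4 + 3·4^3 + 3·4^2 + 3·4 + 3; sub 5 for 4: 3·5^5 + 3·5^3 + 3·5^2 + 3·5 + 3; = 9843; G_3 = 9843−1 = 9842
step 3: 9842 = 3·5^5 + 3·5^3 + 3·5^2 + 3·5 + 2; sub 6 for 5: 3·6^6 + 3·6^3 + 3·6^2 + 3·6 + 2; = 140744; G_4 = 140744−1 = 140743
step 4: 140743 = 3·6^6 + 3·6^3 + 3·6^2 + 3·6 + 1; sub 7 for 6: 3·7^7 + 3·7^3 + 3·7^2 + 3·7 + 1; = 2471827; G_5 = 2471827−1 = 2471826
step 5: 2471826 = 3·7^7 + 3·7^3 + 3·7^2 + 3·7; sub 8 for 7: 3·8^8 + 3·8^3 + 3·8^2 + 3·8; = 50333400; G_6 = 50333400−1 = 50333399
step 6: 50333399 = 3·8^8 + 3·8^3 + 3·8^2 + 2·8 + 7; sub 9 for 8: 3·9^9 + 3·9^3 + 3·9^2 + 2·9 + 7; = 1162263922; G_7 = 1162263922−1 = 1162263921
step 7: 1162263921 = 3·9^9 + 3·9^3 + 3·9^2 + 2·9 + 6; sub 10 for 9: 3·10^10 + 3·10^3 + 3·10^2 + 2·10 + 6; = 30000003326; G_8 = 30000003326−1 = 30000003325
step 8: 30000003325 = 3·10^10 + 3·10^3 + 3·10^2 + 2·10 + 5; sub 11 for 10: 3·11^11 + 3·11^3 + 3·11^2 + 2·11 + 5; = 855935016216; G_9 = 855935016216−1 = 855935016215

9, 81, 1023, 9842, 140743, 2471826, 50333399, 1162263921, 30000003325, 855935016215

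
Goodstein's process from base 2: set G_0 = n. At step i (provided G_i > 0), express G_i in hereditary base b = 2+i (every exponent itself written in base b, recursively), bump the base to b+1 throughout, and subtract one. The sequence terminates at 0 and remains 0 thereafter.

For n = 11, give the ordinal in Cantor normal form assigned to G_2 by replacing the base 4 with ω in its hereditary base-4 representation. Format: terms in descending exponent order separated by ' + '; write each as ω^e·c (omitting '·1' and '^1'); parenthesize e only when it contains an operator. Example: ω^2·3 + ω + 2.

step 0: 11 = 2^(2 + 1) + 2 + 1; sub 3 for 2: 3^(3 + 1) + 3 + 1; = 85; G_1 = 85−1 = 84
step 1: 84 = 3^(3 + 1) + 3; sub 4 for 3: 4^(4 + 1) + 4; = 1028; G_2 = 1028−1 = 1027
step 2: 1027 = 4^(4 + 1) + 3; sub 5 for 4: 5^(5 + 1) + 3; = 15628; G_3 = 15628−1 = 15627

ω^(ω + 1) + 3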